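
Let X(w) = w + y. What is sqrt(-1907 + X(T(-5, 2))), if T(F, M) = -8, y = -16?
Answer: I*sqrt(1931) ≈ 43.943*I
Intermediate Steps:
X(w) = -16 + w (X(w) = w - 16 = -16 + w)
sqrt(-1907 + X(T(-5, 2))) = sqrt(-1907 + (-16 - 8)) = sqrt(-1907 - 24) = sqrt(-1931) = I*sqrt(1931)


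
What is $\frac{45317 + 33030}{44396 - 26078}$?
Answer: $\frac{78347}{18318} \approx 4.277$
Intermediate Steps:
$\frac{45317 + 33030}{44396 - 26078} = \frac{78347}{18318}$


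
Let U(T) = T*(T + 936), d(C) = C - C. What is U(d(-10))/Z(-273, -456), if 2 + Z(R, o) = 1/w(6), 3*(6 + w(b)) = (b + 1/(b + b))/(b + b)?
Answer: 0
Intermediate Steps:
w(b) = -6 + (b + 1/(2*b))/(6*b) (w(b) = -6 + ((b + 1/(b + b))/(b + b))/3 = -6 + ((b + 1/(2*b))/((2*b)))/3 = -6 + ((b + 1/(2*b))*(1/(2*b)))/3 = -6 + ((b + 1/(2*b))/(2*b))/3 = -6 + (b + 1/(2*b))/(6*b))
Z(R, o) = -5470/2519 (Z(R, o) = -2 + 1/(-35/6 + (1/12)/6²) = -2 + 1/(-35/6 + (1/12)*(1/36)) = -2 + 1/(-35/6 + 1/432) = -2 + 1/(-2519/432) = -2 - 432/2519 = -5470/2519)
d(C) = 0
U(T) = T*(936 + T)
U(d(-10))/Z(-273, -456) = (0*(936 + 0))/(-5470/2519) = (0*936)*(-2519/5470) = 0*(-2519/5470) = 0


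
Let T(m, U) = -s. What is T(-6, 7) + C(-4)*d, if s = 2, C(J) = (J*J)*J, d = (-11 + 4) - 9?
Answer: 1022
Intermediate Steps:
d = -16 (d = -7 - 9 = -16)
C(J) = J³ (C(J) = J²*J = J³)
T(m, U) = -2 (T(m, U) = -1*2 = -2)
T(-6, 7) + C(-4)*d = -2 + (-4)³*(-16) = -2 - 64*(-16) = -2 + 1024 = 1022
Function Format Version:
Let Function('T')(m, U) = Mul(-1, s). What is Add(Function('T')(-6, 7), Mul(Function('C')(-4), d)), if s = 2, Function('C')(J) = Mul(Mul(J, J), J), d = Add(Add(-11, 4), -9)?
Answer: 1022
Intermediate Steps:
d = -16 (d = Add(-7, -9) = -16)
Function('C')(J) = Pow(J, 3) (Function('C')(J) = Mul(Pow(J, 2), J) = Pow(J, 3))
Function('T')(m, U) = -2 (Function('T')(m, U) = Mul(-1, 2) = -2)
Add(Function('T')(-6, 7), Mul(Function('C')(-4), d)) = Add(-2, Mul(Pow(-4, 3), -16)) = Add(-2, Mul(-64, -16)) = Add(-2, 1024) = 1022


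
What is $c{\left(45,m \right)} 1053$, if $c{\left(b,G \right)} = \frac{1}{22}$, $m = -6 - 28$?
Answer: $\frac{1053}{22} \approx 47.864$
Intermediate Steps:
$m = -34$ ($m = -6 - 28 = -34$)
$c{\left(b,G \right)} = \frac{1}{22}$
$c{\left(45,m \right)} 1053 = \frac{1}{22} \cdot 1053 = \frac{1053}{22}$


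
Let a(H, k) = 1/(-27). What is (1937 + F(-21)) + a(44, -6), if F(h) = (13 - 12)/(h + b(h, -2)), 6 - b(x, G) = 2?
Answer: 889039/459 ≈ 1936.9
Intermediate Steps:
a(H, k) = -1/27
b(x, G) = 4 (b(x, G) = 6 - 1*2 = 6 - 2 = 4)
F(h) = 1/(4 + h) (F(h) = (13 - 12)/(h + 4) = 1/(4 + h))
(1937 + F(-21)) + a(44, -6) = (1937 + 1/(4 - 21)) - 1/27 = (1937 + 1/(-17)) - 1/27 = (1937 - 1/17) - 1/27 = 32928/17 - 1/27 = 889039/459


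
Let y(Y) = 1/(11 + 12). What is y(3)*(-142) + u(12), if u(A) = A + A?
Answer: 410/23 ≈ 17.826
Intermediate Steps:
u(A) = 2*A
y(Y) = 1/23
y(3)*(-142) + u(12) = (1/23)*(-142) + 2*12 = -142/23 + 24 = 410/23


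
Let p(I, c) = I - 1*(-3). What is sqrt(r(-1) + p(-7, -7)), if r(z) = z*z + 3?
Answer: 0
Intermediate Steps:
p(I, c) = 3 + I (p(I, c) = I + 3 = 3 + I)
r(z) = 3 + z**2 (r(z) = z**2 + 3 = 3 + z**2)
sqrt(r(-1) + p(-7, -7)) = sqrt((3 + (-1)**2) + (3 - 7)) = sqrt((3 + 1) - 4) = sqrt(4 - 4) = sqrt(0) = 0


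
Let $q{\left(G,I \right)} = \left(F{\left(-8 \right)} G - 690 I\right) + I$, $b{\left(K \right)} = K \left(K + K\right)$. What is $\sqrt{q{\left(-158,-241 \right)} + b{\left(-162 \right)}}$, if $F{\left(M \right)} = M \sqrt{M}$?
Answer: $\sqrt{218537 + 2528 i \sqrt{2}} \approx 467.5 + 3.824 i$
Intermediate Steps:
$F{\left(M \right)} = M^{\frac{3}{2}}$
$b{\left(K \right)} = 2 K^{2}$ ($b{\left(K \right)} = K 2 K = 2 K^{2}$)
$q{\left(G,I \right)} = - 689 I - 16 i G \sqrt{2}$ ($q{\left(G,I \right)} = \left(\left(-8\right)^{\frac{3}{2}} G - 690 I\right) + I = \left(- 16 i \sqrt{2} G - 690 I\right) + I = \left(- 16 i G \sqrt{2} - 690 I\right) + I = \left(- 690 I - 16 i G \sqrt{2}\right) + I = - 689 I - 16 i G \sqrt{2}$)
$\sqrt{q{\left(-158,-241 \right)} + b{\left(-162 \right)}} = \sqrt{\left(\left(-689\right) \left(-241\right) - 16 i \left(-158\right) \sqrt{2}\right) + 2 \left(-162\right)^{2}} = \sqrt{\left(166049 + 2528 i \sqrt{2}\right) + 2 \cdot 26244} = \sqrt{\left(166049 + 2528 i \sqrt{2}\right) + 52488} = \sqrt{218537 + 2528 i \sqrt{2}}$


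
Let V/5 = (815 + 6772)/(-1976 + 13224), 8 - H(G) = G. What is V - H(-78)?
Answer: -929393/11248 ≈ -82.627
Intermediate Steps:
H(G) = 8 - G
V = 37935/11248 (V = 5*((815 + 6772)/(-1976 + 13224)) = 5*(7587/11248) = 37935/11248 ≈ 3.3726)
V - H(-78) = 37935/11248 - (8 - 1*(-78)) = 37935/11248 - (8 + 78) = 37935/11248 - 1*86 = 37935/11248 - 86 = -929393/11248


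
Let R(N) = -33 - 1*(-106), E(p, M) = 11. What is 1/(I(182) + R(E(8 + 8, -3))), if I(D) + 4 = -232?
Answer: -1/163 ≈ -0.0061350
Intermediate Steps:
I(D) = -236 (I(D) = -4 - 232 = -236)
R(N) = 73 (R(N) = -33 + 106 = 73)
1/(I(182) + R(E(8 + 8, -3))) = 1/(-236 + 73) = 1/(-163) = -1/163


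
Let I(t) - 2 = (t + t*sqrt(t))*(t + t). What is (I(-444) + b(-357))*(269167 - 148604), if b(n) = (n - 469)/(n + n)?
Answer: 2424284782579/51 + 95069230272*I*sqrt(111) ≈ 4.7535e+10 + 1.0016e+12*I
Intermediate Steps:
b(n) = (-469 + n)/(2*n) (b(n) = (-469 + n)/((2*n)) = (-469 + n)*(1/(2*n)) = (-469 + n)/(2*n))
I(t) = 2 + 2*t*(t + t**(3/2)) (I(t) = 2 + (t + t*sqrt(t))*(t + t) = 2 + (t + t**(3/2))*(2*t) = 2 + 2*t*(t + t**(3/2)))
(I(-444) + b(-357))*(269167 - 148604) = ((2 + 2*(-444)**2 + 2*(-444)**(5/2)) + (1/2)*(-469 - 357)/(-357))*(269167 - 148604) = ((2 + 2*197136 + 2*(394272*I*sqrt(111))) + (1/2)*(-1/357)*(-826))*120563 = ((2 + 394272 + 788544*I*sqrt(111)) + 59/51)*120563 = ((394274 + 788544*I*sqrt(111)) + 59/51)*120563 = (20108033/51 + 788544*I*sqrt(111))*120563 = 2424284782579/51 + 95069230272*I*sqrt(111)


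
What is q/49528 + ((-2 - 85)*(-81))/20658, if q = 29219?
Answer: 158771653/170524904 ≈ 0.93108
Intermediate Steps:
q/49528 + ((-2 - 85)*(-81))/20658 = 29219/49528 + ((-2 - 85)*(-81))/20658 = 29219*(1/49528) - 87*(-81)*(1/20658) = 29219/49528 + 7047*(1/20658) = 29219/49528 + 2349/6886 = 158771653/170524904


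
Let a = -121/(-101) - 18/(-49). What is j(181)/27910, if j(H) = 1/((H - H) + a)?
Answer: 4949/216218770 ≈ 2.2889e-5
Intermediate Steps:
a = 7747/4949 (a = -121*(-1/101) - 18*(-1/49) = 121/101 + 18/49 = 7747/4949 ≈ 1.5654)
j(H) = 4949/7747 (j(H) = 1/((H - H) + 7747/4949) = 1/(0 + 7747/4949) = 1/(7747/4949) = 4949/7747)
j(181)/27910 = (4949/7747)/27910 = (4949/7747)*(1/27910) = 4949/216218770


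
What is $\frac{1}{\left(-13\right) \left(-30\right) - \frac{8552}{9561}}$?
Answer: $\frac{9561}{3720238} \approx 0.00257$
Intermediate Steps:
$\frac{1}{\left(-13\right) \left(-30\right) - \frac{8552}{9561}} = \frac{1}{390 - \frac{8552}{9561}} = \frac{1}{\frac{3720238}{9561}} = \frac{9561}{3720238}$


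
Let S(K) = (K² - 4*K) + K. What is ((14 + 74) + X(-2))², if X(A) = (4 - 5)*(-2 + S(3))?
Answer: 8100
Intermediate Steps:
S(K) = K² - 3*K
X(A) = 2 (X(A) = (4 - 5)*(-2 + 3*(-3 + 3)) = -(-2 + 3*0) = -(-2 + 0) = -1*(-2) = 2)
((14 + 74) + X(-2))² = ((14 + 74) + 2)² = (88 + 2)² = 90² = 8100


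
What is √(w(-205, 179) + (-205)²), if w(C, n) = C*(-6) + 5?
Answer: 2*√10815 ≈ 207.99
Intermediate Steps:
w(C, n) = 5 - 6*C (w(C, n) = -6*C + 5 = 5 - 6*C)
√(w(-205, 179) + (-205)²) = √((5 - 6*(-205)) + (-205)²) = √((5 + 1230) + 42025) = √(1235 + 42025) = √43260 = 2*√10815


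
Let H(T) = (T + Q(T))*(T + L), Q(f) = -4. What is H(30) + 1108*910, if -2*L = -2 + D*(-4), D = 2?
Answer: 1009190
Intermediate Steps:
L = 5 (L = -(-2 + 2*(-4))/2 = -(-2 - 8)/2 = -½*(-10) = 5)
H(T) = (-4 + T)*(5 + T) (H(T) = (T - 4)*(T + 5) = (-4 + T)*(5 + T))
H(30) + 1108*910 = (-20 + 30 + 30²) + 1108*910 = (-20 + 30 + 900) + 1008280 = 910 + 1008280 = 1009190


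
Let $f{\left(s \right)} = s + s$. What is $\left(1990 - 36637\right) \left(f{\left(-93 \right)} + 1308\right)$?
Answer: $-38873934$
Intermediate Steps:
$f{\left(s \right)} = 2 s$
$\left(1990 - 36637\right) \left(f{\left(-93 \right)} + 1308\right) = \left(1990 - 36637\right) \left(2 \left(-93\right) + 1308\right) = - 34647 \left(-186 + 1308\right) = \left(-34647\right) 1122 = -38873934$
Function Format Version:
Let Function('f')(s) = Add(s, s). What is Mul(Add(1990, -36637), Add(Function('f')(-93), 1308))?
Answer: -38873934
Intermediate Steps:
Function('f')(s) = Mul(2, s)
Mul(Add(1990, -36637), Add(Function('f')(-93), 1308)) = Mul(Add(1990, -36637), Add(Mul(2, -93), 1308)) = Mul(-34647, Add(-186, 1308)) = Mul(-34647, 1122) = -38873934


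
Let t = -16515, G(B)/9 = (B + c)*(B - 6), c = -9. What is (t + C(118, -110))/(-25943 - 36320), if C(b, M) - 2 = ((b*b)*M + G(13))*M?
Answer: -168436167/62263 ≈ -2705.2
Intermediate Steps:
G(B) = 9*(-9 + B)*(-6 + B) (G(B) = 9*((B - 9)*(B - 6)) = 9*((-9 + B)*(-6 + B)) = 9*(-9 + B)*(-6 + B))
C(b, M) = 2 + M*(252 + M*b²) (C(b, M) = 2 + ((b*b)*M + (486 - 135*13 + 9*13²))*M = 2 + (b²*M + (486 - 1755 + 9*169))*M = 2 + (M*b² + (486 - 1755 + 1521))*M = 2 + (M*b² + 252)*M = 2 + (252 + M*b²)*M = 2 + M*(252 + M*b²))
(t + C(118, -110))/(-25943 - 36320) = (-16515 + (2 + 252*(-110) + (-110)²*118²))/(-25943 - 36320) = (-16515 + (2 - 27720 + 12100*13924))/(-62263) = (-16515 + (2 - 27720 + 168480400))*(-1/62263) = (-16515 + 168452682)*(-1/62263) = 168436167*(-1/62263) = -168436167/62263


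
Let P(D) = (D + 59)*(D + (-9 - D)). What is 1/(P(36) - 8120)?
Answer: -1/8975 ≈ -0.00011142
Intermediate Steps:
P(D) = -531 - 9*D (P(D) = (59 + D)*(-9) = -531 - 9*D)
1/(P(36) - 8120) = 1/((-531 - 9*36) - 8120) = 1/((-531 - 324) - 8120) = 1/(-855 - 8120) = 1/(-8975) = -1/8975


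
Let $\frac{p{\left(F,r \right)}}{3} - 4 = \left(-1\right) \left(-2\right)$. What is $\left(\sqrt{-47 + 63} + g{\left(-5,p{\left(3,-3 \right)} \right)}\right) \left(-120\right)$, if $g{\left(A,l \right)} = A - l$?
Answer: $2280$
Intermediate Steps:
$p{\left(F,r \right)} = 18$ ($p{\left(F,r \right)} = 12 + 3 \left(\left(-1\right) \left(-2\right)\right) = 12 + 3 \cdot 2 = 12 + 6 = 18$)
$\left(\sqrt{-47 + 63} + g{\left(-5,p{\left(3,-3 \right)} \right)}\right) \left(-120\right) = \left(\sqrt{-47 + 63} - 23\right) \left(-120\right) = \left(\sqrt{16} - 23\right) \left(-120\right) = \left(4 - 23\right) \left(-120\right) = \left(-19\right) \left(-120\right) = 2280$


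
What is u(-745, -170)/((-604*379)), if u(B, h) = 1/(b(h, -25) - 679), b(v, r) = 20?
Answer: 1/150855644 ≈ 6.6289e-9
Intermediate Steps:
u(B, h) = -1/659 (u(B, h) = 1/(20 - 679) = 1/(-659) = -1/659)
u(-745, -170)/((-604*379)) = -1/(659*((-604*379))) = -1/659/(-228916) = -1/659*(-1/228916) = 1/150855644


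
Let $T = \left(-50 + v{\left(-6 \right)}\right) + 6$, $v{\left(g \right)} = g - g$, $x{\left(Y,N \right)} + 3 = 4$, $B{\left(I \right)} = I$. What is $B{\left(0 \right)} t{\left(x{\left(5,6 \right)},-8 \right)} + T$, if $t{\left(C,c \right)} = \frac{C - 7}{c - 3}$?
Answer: $-44$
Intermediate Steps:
$x{\left(Y,N \right)} = 1$ ($x{\left(Y,N \right)} = -3 + 4 = 1$)
$v{\left(g \right)} = 0$
$T = -44$ ($T = \left(-50 + 0\right) + 6 = -50 + 6 = -44$)
$t{\left(C,c \right)} = \frac{-7 + C}{-3 + c}$
$B{\left(0 \right)} t{\left(x{\left(5,6 \right)},-8 \right)} + T = 0 \frac{-7 + 1}{-3 - 8} - 44 = 0 \frac{1}{-11} \left(-6\right) - 44 = 0 \left(\left(- \frac{1}{11}\right) \left(-6\right)\right) - 44 = 0 \cdot \frac{6}{11} - 44 = 0 - 44 = -44$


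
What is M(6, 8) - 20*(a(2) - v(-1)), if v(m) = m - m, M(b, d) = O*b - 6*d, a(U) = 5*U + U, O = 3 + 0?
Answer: -270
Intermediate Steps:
O = 3
a(U) = 6*U
M(b, d) = -6*d + 3*b (M(b, d) = 3*b - 6*d = -6*d + 3*b)
v(m) = 0
M(6, 8) - 20*(a(2) - v(-1)) = (-6*8 + 3*6) - 20*(6*2 - 1*0) = (-48 + 18) - 20*(12 + 0) = -30 - 20*12 = -30 - 240 = -270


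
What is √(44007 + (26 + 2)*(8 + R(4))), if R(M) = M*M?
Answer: √44679 ≈ 211.37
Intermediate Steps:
R(M) = M²
√(44007 + (26 + 2)*(8 + R(4))) = √(44007 + (26 + 2)*(8 + 4²)) = √(44007 + 28*(8 + 16)) = √(44007 + 28*24) = √(44007 + 672) = √44679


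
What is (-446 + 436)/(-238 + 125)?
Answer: 10/113 ≈ 0.088496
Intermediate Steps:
(-446 + 436)/(-238 + 125) = -10/(-113) = -10*(-1/113) = 10/113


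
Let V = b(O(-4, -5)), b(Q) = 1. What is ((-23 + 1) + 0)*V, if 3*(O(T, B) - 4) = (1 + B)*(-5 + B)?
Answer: -22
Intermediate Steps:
O(T, B) = 4 + (1 + B)*(-5 + B)/3 (O(T, B) = 4 + ((1 + B)*(-5 + B))/3 = 4 + (1 + B)*(-5 + B)/3)
V = 1
((-23 + 1) + 0)*V = ((-23 + 1) + 0)*1 = (-22 + 0)*1 = -22*1 = -22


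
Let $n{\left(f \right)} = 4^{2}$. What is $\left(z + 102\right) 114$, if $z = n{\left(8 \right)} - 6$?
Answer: $12768$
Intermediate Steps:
$n{\left(f \right)} = 16$
$z = 10$ ($z = 16 - 6 = 10$)
$\left(z + 102\right) 114 = \left(10 + 102\right) 114 = 112 \cdot 114 = 12768$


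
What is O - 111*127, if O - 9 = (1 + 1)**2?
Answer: -14084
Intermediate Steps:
O = 13 (O = 9 + (1 + 1)**2 = 9 + 2**2 = 9 + 4 = 13)
O - 111*127 = 13 - 111*127 = 13 - 14097 = -14084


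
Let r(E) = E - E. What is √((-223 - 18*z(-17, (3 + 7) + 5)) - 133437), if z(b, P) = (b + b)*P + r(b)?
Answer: 8*I*√1945 ≈ 352.82*I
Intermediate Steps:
r(E) = 0
z(b, P) = 2*P*b (z(b, P) = (b + b)*P + 0 = (2*b)*P + 0 = 2*P*b + 0 = 2*P*b)
√((-223 - 18*z(-17, (3 + 7) + 5)) - 133437) = √((-223 - 36*((3 + 7) + 5)*(-17)) - 133437) = √((-223 - 36*(10 + 5)*(-17)) - 133437) = √((-223 - 36*15*(-17)) - 133437) = √((-223 - 18*(-510)) - 133437) = √((-223 + 9180) - 133437) = √(8957 - 133437) = √(-124480) = 8*I*√1945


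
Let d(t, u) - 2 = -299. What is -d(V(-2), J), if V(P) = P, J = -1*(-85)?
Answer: 297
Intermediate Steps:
J = 85
d(t, u) = -297 (d(t, u) = 2 - 299 = -297)
-d(V(-2), J) = -1*(-297) = 297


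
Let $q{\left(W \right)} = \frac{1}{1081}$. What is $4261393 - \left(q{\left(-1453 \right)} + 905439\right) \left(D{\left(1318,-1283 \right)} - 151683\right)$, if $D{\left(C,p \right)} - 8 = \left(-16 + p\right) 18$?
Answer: $\frac{171346820000753}{1081} \approx 1.5851 \cdot 10^{11}$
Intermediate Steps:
$D{\left(C,p \right)} = -280 + 18 p$ ($D{\left(C,p \right)} = 8 + \left(-16 + p\right) 18 = 8 + \left(-288 + 18 p\right) = -280 + 18 p$)
$q{\left(W \right)} = \frac{1}{1081}$
$4261393 - \left(q{\left(-1453 \right)} + 905439\right) \left(D{\left(1318,-1283 \right)} - 151683\right) = 4261393 - \left(\frac{1}{1081} + 905439\right) \left(\left(-280 + 18 \left(-1283\right)\right) - 151683\right) = 4261393 - \frac{978779560 \left(\left(-280 - 23094\right) - 151683\right)}{1081} = 4261393 - \frac{978779560 \left(-23374 - 151683\right)}{1081} = 4261393 - \frac{978779560}{1081} \left(-175057\right) = 4261393 - - \frac{171342213434920}{1081} = 4261393 + \frac{171342213434920}{1081} = \frac{171346820000753}{1081}$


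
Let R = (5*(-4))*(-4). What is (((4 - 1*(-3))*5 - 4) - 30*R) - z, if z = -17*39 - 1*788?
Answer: -918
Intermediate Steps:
R = 80 (R = -20*(-4) = 80)
z = -1451 (z = -663 - 788 = -1451)
(((4 - 1*(-3))*5 - 4) - 30*R) - z = (((4 - 1*(-3))*5 - 4) - 30*80) - 1*(-1451) = (((4 + 3)*5 - 4) - 2400) + 1451 = ((7*5 - 4) - 2400) + 1451 = ((35 - 4) - 2400) + 1451 = (31 - 2400) + 1451 = -2369 + 1451 = -918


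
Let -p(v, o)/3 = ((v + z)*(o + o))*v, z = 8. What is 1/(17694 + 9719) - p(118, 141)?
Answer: 344809705465/27413 ≈ 1.2578e+7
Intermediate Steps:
p(v, o) = -6*o*v*(8 + v) (p(v, o) = -3*(v + 8)*(o + o)*v = -3*(8 + v)*(2*o)*v = -3*2*o*(8 + v)*v = -6*o*v*(8 + v))
1/(17694 + 9719) - p(118, 141) = 1/(17694 + 9719) - (-6)*141*118*(8 + 118) = 1/27413 - (-6)*141*118*126 = 1/27413 - 1*(-12578328) = 1/27413 + 12578328 = 344809705465/27413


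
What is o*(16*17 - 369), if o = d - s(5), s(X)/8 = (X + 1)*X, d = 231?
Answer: 873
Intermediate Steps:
s(X) = 8*X*(1 + X) (s(X) = 8*((X + 1)*X) = 8*((1 + X)*X) = 8*(X*(1 + X)) = 8*X*(1 + X))
o = -9 (o = 231 - 8*5*(1 + 5) = 231 - 8*5*6 = 231 - 1*240 = 231 - 240 = -9)
o*(16*17 - 369) = -9*(16*17 - 369) = -9*(272 - 369) = -9*(-97) = 873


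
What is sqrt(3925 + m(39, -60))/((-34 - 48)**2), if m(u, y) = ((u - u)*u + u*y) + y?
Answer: 5*sqrt(61)/6724 ≈ 0.0058077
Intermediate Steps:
m(u, y) = y + u*y (m(u, y) = (0*u + u*y) + y = (0 + u*y) + y = u*y + y = y + u*y)
sqrt(3925 + m(39, -60))/((-34 - 48)**2) = sqrt(3925 - 60*(1 + 39))/((-34 - 48)**2) = sqrt(3925 - 60*40)/((-82)**2) = sqrt(3925 - 2400)/6724 = sqrt(1525)*(1/6724) = (5*sqrt(61))*(1/6724) = 5*sqrt(61)/6724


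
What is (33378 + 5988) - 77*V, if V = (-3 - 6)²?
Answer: 33129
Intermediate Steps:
V = 81 (V = (-9)² = 81)
(33378 + 5988) - 77*V = (33378 + 5988) - 77*81 = 39366 - 6237 = 33129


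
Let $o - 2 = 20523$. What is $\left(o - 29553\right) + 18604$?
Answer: $9576$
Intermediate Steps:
$o = 20525$ ($o = 2 + 20523 = 20525$)
$\left(o - 29553\right) + 18604 = \left(20525 - 29553\right) + 18604 = -9028 + 18604 = 9576$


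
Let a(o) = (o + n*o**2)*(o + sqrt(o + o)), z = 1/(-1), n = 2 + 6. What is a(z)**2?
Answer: 49*(-1 + I*sqrt(2))**2 ≈ -49.0 - 138.59*I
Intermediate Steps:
n = 8
z = -1
a(o) = (o + 8*o**2)*(o + sqrt(2)*sqrt(o)) (a(o) = (o + 8*o**2)*(o + sqrt(o + o)) = (o + 8*o**2)*(o + sqrt(2*o)) = (o + 8*o**2)*(o + sqrt(2)*sqrt(o)))
a(z)**2 = ((-1)**2 + 8*(-1)**3 + sqrt(2)*(-1)**(3/2) + 8*sqrt(2)*(-1)**(5/2))**2 = (1 + 8*(-1) + sqrt(2)*(-I) + 8*sqrt(2)*I)**2 = (1 - 8 - I*sqrt(2) + 8*I*sqrt(2))**2 = (-7 + 7*I*sqrt(2))**2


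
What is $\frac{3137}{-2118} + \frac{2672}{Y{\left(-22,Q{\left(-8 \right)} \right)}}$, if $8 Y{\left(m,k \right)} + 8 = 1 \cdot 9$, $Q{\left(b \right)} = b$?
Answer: $\frac{45271231}{2118} \approx 21375.0$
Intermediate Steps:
$Y{\left(m,k \right)} = \frac{1}{8}$ ($Y{\left(m,k \right)} = -1 + \frac{1 \cdot 9}{8} = -1 + \frac{1}{8} \cdot 9 = -1 + \frac{9}{8} = \frac{1}{8}$)
$\frac{3137}{-2118} + \frac{2672}{Y{\left(-22,Q{\left(-8 \right)} \right)}} = \frac{3137}{-2118} + 2672 \frac{1}{\frac{1}{8}} = 3137 \left(- \frac{1}{2118}\right) + 2672 \cdot 8 = - \frac{3137}{2118} + 21376 = \frac{45271231}{2118}$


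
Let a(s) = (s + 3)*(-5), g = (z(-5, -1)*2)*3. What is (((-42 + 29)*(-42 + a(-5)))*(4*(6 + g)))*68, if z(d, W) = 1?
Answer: 1357824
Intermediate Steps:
g = 6 (g = (1*2)*3 = 2*3 = 6)
a(s) = -15 - 5*s (a(s) = (3 + s)*(-5) = -15 - 5*s)
(((-42 + 29)*(-42 + a(-5)))*(4*(6 + g)))*68 = (((-42 + 29)*(-42 + (-15 - 5*(-5))))*(4*(6 + 6)))*68 = ((-13*(-42 + (-15 + 25)))*(4*12))*68 = (-13*(-42 + 10)*48)*68 = (-13*(-32)*48)*68 = (416*48)*68 = 19968*68 = 1357824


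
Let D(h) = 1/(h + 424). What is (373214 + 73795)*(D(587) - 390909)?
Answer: -58887326328994/337 ≈ -1.7474e+11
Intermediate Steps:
D(h) = 1/(424 + h)
(373214 + 73795)*(D(587) - 390909) = (373214 + 73795)*(1/(424 + 587) - 390909) = 447009*(1/1011 - 390909) = 447009*(-395208998/1011) = -58887326328994/337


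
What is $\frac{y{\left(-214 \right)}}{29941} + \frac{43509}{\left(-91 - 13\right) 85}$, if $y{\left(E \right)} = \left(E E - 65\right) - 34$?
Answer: $- \frac{898741489}{264678440} \approx -3.3956$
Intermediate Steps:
$y{\left(E \right)} = -99 + E^{2}$ ($y{\left(E \right)} = \left(E^{2} - 65\right) - 34 = \left(-65 + E^{2}\right) - 34 = -99 + E^{2}$)
$\frac{y{\left(-214 \right)}}{29941} + \frac{43509}{\left(-91 - 13\right) 85} = \frac{-99 + \left(-214\right)^{2}}{29941} + \frac{43509}{\left(-91 - 13\right) 85} = \left(-99 + 45796\right) \frac{1}{29941} + \frac{43509}{\left(-104\right) 85} = 45697 \cdot \frac{1}{29941} + \frac{43509}{-8840} = \frac{45697}{29941} + 43509 \left(- \frac{1}{8840}\right) = \frac{45697}{29941} - \frac{43509}{8840} = - \frac{898741489}{264678440}$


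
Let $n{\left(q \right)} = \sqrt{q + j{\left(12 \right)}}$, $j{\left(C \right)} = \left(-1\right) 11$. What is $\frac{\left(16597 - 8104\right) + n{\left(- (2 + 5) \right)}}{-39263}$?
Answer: $- \frac{8493}{39263} - \frac{3 i \sqrt{2}}{39263} \approx -0.21631 - 0.00010806 i$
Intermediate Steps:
$j{\left(C \right)} = -11$
$n{\left(q \right)} = \sqrt{-11 + q}$ ($n{\left(q \right)} = \sqrt{q - 11} = \sqrt{-11 + q}$)
$\frac{\left(16597 - 8104\right) + n{\left(- (2 + 5) \right)}}{-39263} = \frac{\left(16597 - 8104\right) + \sqrt{-11 - \left(2 + 5\right)}}{-39263} = \left(8493 + \sqrt{-11 - 7}\right) \left(- \frac{1}{39263}\right) = \left(8493 + \sqrt{-18}\right) \left(- \frac{1}{39263}\right) = \left(8493 + 3 i \sqrt{2}\right) \left(- \frac{1}{39263}\right) = - \frac{8493}{39263} - \frac{3 i \sqrt{2}}{39263}$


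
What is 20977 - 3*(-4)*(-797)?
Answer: 11413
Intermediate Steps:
20977 - 3*(-4)*(-797) = 20977 + 12*(-797) = 20977 - 9564 = 11413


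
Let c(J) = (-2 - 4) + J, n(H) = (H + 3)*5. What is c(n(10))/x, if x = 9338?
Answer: 59/9338 ≈ 0.0063183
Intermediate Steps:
n(H) = 15 + 5*H (n(H) = (3 + H)*5 = 15 + 5*H)
c(J) = -6 + J
c(n(10))/x = (-6 + (15 + 5*10))/9338 = (-6 + (15 + 50))*(1/9338) = (-6 + 65)*(1/9338) = 59*(1/9338) = 59/9338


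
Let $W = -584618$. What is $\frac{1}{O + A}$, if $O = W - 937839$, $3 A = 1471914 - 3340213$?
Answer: $- \frac{3}{6435670} \approx -4.6615 \cdot 10^{-7}$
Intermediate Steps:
$A = - \frac{1868299}{3}$ ($A = \frac{1471914 - 3340213}{3} = \frac{1}{3} \left(-1868299\right) = - \frac{1868299}{3} \approx -6.2277 \cdot 10^{5}$)
$O = -1522457$ ($O = -584618 - 937839 = -1522457$)
$\frac{1}{O + A} = \frac{1}{-1522457 - \frac{1868299}{3}} = \frac{1}{- \frac{6435670}{3}} = - \frac{3}{6435670}$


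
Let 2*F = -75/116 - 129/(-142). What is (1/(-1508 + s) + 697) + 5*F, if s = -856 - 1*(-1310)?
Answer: 6056154027/8680744 ≈ 697.65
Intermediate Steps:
s = 454 (s = -856 + 1310 = 454)
F = 2157/16472 (F = (-75/116 - 129/(-142))/2 = (-75*1/116 - 129*(-1/142))/2 = (-75/116 + 129/142)/2 = (½)*(2157/8236) = 2157/16472 ≈ 0.13095)
(1/(-1508 + s) + 697) + 5*F = (1/(-1508 + 454) + 697) + 5*(2157/16472) = (1/(-1054) + 697) + 10785/16472 = (-1/1054 + 697) + 10785/16472 = 734637/1054 + 10785/16472 = 6056154027/8680744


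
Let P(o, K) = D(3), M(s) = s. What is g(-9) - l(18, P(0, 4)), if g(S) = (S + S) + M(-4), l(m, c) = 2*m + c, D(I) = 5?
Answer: -63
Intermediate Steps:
P(o, K) = 5
l(m, c) = c + 2*m
g(S) = -4 + 2*S (g(S) = (S + S) - 4 = 2*S - 4 = -4 + 2*S)
g(-9) - l(18, P(0, 4)) = (-4 + 2*(-9)) - (5 + 2*18) = (-4 - 18) - (5 + 36) = -22 - 1*41 = -22 - 41 = -63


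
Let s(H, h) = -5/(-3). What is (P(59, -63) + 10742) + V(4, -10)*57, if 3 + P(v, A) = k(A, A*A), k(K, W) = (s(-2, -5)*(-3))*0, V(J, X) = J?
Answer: 10967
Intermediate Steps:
s(H, h) = 5/3 (s(H, h) = -5*(-⅓) = 5/3)
k(K, W) = 0 (k(K, W) = ((5/3)*(-3))*0 = -5*0 = 0)
P(v, A) = -3 (P(v, A) = -3 + 0 = -3)
(P(59, -63) + 10742) + V(4, -10)*57 = (-3 + 10742) + 4*57 = 10739 + 228 = 10967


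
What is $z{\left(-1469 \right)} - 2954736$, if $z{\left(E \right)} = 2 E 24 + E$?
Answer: $-3026717$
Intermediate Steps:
$z{\left(E \right)} = 49 E$ ($z{\left(E \right)} = 48 E + E = 49 E$)
$z{\left(-1469 \right)} - 2954736 = 49 \left(-1469\right) - 2954736 = -71981 - 2954736 = -3026717$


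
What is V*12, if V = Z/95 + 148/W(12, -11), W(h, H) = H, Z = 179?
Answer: -145092/1045 ≈ -138.84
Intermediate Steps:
V = -12091/1045 (V = 179/95 + 148/(-11) = 179*(1/95) + 148*(-1/11) = 179/95 - 148/11 = -12091/1045 ≈ -11.570)
V*12 = -12091/1045*12 = -145092/1045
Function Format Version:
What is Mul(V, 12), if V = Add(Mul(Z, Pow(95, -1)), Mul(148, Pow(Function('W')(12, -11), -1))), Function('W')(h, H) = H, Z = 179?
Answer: Rational(-145092, 1045) ≈ -138.84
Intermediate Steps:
V = Rational(-12091, 1045) (V = Add(Mul(179, Pow(95, -1)), Mul(148, Pow(-11, -1))) = Add(Mul(179, Rational(1, 95)), Mul(148, Rational(-1, 11))) = Add(Rational(179, 95), Rational(-148, 11)) = Rational(-12091, 1045) ≈ -11.570)
Mul(V, 12) = Mul(Rational(-12091, 1045), 12) = Rational(-145092, 1045)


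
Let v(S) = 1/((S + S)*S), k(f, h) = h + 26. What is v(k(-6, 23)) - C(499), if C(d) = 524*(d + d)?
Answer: -2511215503/4802 ≈ -5.2295e+5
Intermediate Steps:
k(f, h) = 26 + h
C(d) = 1048*d (C(d) = 524*(2*d) = 1048*d)
v(S) = 1/(2*S**2) (v(S) = 1/(((2*S))*S) = (1/(2*S))/S = 1/(2*S**2))
v(k(-6, 23)) - C(499) = 1/(2*(26 + 23)**2) - 1048*499 = (1/2)/49**2 - 1*522952 = (1/2)*(1/2401) - 522952 = 1/4802 - 522952 = -2511215503/4802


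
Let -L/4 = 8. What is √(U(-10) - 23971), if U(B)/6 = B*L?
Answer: I*√22051 ≈ 148.5*I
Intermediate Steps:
L = -32 (L = -4*8 = -32)
U(B) = -192*B (U(B) = 6*(B*(-32)) = 6*(-32*B) = -192*B)
√(U(-10) - 23971) = √(-192*(-10) - 23971) = √(1920 - 23971) = √(-22051) = I*√22051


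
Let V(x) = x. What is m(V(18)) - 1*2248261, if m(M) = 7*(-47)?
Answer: -2248590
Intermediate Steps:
m(M) = -329
m(V(18)) - 1*2248261 = -329 - 1*2248261 = -329 - 2248261 = -2248590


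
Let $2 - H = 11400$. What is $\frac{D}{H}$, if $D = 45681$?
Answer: $- \frac{45681}{11398} \approx -4.0078$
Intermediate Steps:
$H = -11398$ ($H = 2 - 11400 = -11398$)
$\frac{D}{H} = \frac{45681}{-11398} = 45681 \left(- \frac{1}{11398}\right) = - \frac{45681}{11398}$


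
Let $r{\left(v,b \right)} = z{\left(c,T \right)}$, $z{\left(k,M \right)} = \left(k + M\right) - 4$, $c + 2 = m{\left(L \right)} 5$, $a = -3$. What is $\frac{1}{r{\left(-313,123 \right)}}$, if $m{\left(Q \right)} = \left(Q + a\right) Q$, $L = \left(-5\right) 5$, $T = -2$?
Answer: $\frac{1}{3492} \approx 0.00028637$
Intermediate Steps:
$L = -25$
$m{\left(Q \right)} = Q \left(-3 + Q\right)$ ($m{\left(Q \right)} = \left(Q - 3\right) Q = \left(-3 + Q\right) Q = Q \left(-3 + Q\right)$)
$c = 3498$ ($c = -2 + - 25 \left(-3 - 25\right) 5 = -2 + \left(-25\right) \left(-28\right) 5 = -2 + 700 \cdot 5 = -2 + 3500 = 3498$)
$z{\left(k,M \right)} = -4 + M + k$ ($z{\left(k,M \right)} = \left(M + k\right) - 4 = -4 + M + k$)
$r{\left(v,b \right)} = 3492$ ($r{\left(v,b \right)} = -4 - 2 + 3498 = 3492$)
$\frac{1}{r{\left(-313,123 \right)}} = \frac{1}{3492}$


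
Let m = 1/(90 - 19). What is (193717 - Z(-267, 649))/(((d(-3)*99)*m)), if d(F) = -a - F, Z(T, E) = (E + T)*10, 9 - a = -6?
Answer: -4494229/396 ≈ -11349.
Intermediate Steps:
a = 15 (a = 9 - 1*(-6) = 9 + 6 = 15)
Z(T, E) = 10*E + 10*T
m = 1/71 ≈ 0.014085
d(F) = -15 - F (d(F) = -1*15 - F = -15 - F)
(193717 - Z(-267, 649))/(((d(-3)*99)*m)) = (193717 - (10*649 + 10*(-267)))/((((-15 - 1*(-3))*99)*(1/71))) = (193717 - (6490 - 2670))/((((-15 + 3)*99)*(1/71))) = (193717 - 1*3820)/((-12*99*(1/71))) = (193717 - 3820)/((-1188*1/71)) = 189897/(-1188/71) = 189897*(-71/1188) = -4494229/396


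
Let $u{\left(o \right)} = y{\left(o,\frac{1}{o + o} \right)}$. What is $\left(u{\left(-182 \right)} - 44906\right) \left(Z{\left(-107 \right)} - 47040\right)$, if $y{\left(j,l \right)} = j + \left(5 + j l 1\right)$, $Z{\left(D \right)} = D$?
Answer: $\frac{4251009255}{2} \approx 2.1255 \cdot 10^{9}$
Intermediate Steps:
$y{\left(j,l \right)} = 5 + j + j l$ ($y{\left(j,l \right)} = j + \left(5 + j l\right) = 5 + j + j l$)
$u{\left(o \right)} = \frac{11}{2} + o$ ($u{\left(o \right)} = 5 + o + \frac{o}{o + o} = 5 + o + \frac{o}{2 o} = 5 + o + o \frac{1}{2 o} = 5 + o + \frac{1}{2} = \frac{11}{2} + o$)
$\left(u{\left(-182 \right)} - 44906\right) \left(Z{\left(-107 \right)} - 47040\right) = \left(\left(\frac{11}{2} - 182\right) - 44906\right) \left(-107 - 47040\right) = \left(- \frac{353}{2} - 44906\right) \left(-47147\right) = \left(- \frac{90165}{2}\right) \left(-47147\right) = \frac{4251009255}{2}$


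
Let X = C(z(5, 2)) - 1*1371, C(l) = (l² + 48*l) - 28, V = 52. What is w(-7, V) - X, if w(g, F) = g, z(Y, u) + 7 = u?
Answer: 1607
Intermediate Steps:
z(Y, u) = -7 + u
C(l) = -28 + l² + 48*l
X = -1614 (X = (-28 + (-7 + 2)² + 48*(-7 + 2)) - 1*1371 = (-28 + (-5)² + 48*(-5)) - 1371 = (-28 + 25 - 240) - 1371 = -243 - 1371 = -1614)
w(-7, V) - X = -7 - 1*(-1614) = -7 + 1614 = 1607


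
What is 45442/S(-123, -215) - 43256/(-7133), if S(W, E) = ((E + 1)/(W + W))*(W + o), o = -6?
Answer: -13090628370/32818933 ≈ -398.87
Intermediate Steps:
S(W, E) = (1 + E)*(-6 + W)/(2*W) (S(W, E) = ((E + 1)/(W + W))*(W - 6) = ((1 + E)/((2*W)))*(-6 + W) = ((1 + E)*(1/(2*W)))*(-6 + W) = ((1 + E)/(2*W))*(-6 + W) = (1 + E)*(-6 + W)/(2*W))
45442/S(-123, -215) - 43256/(-7133) = 45442/(((½)*(-6 - 6*(-215) - 123*(1 - 215))/(-123))) - 43256/(-7133) = 45442/(((½)*(-1/123)*(-6 + 1290 - 123*(-214)))) - 43256*(-1/7133) = 45442/(((½)*(-1/123)*(-6 + 1290 + 26322))) + 43256/7133 = 45442/(((½)*(-1/123)*27606)) + 43256/7133 = 45442/(-4601/41) + 43256/7133 = 45442*(-41/4601) + 43256/7133 = -1863122/4601 + 43256/7133 = -13090628370/32818933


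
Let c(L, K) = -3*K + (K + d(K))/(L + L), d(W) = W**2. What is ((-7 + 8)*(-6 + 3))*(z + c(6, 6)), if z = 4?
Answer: 63/2 ≈ 31.500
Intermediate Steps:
c(L, K) = -3*K + (K + K**2)/(2*L) (c(L, K) = -3*K + (K + K**2)/(L + L) = -3*K + (K + K**2)/((2*L)) = -3*K + (K + K**2)*(1/(2*L)) = -3*K + (K + K**2)/(2*L))
((-7 + 8)*(-6 + 3))*(z + c(6, 6)) = ((-7 + 8)*(-6 + 3))*(4 + (1/2)*6*(1 + 6 - 6*6)/6) = (1*(-3))*(4 + (1/2)*6*(1/6)*(1 + 6 - 36)) = -3*(4 + (1/2)*6*(1/6)*(-29)) = -3*(4 - 29/2) = -3*(-21/2) = 63/2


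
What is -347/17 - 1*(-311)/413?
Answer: -138024/7021 ≈ -19.659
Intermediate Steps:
-347/17 - 1*(-311)/413 = -347*1/17 + 311*(1/413) = -347/17 + 311/413 = -138024/7021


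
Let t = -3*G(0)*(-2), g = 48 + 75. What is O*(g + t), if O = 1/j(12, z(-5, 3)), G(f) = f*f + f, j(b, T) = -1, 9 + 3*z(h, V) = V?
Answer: -123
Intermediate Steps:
z(h, V) = -3 + V/3
G(f) = f + f² (G(f) = f² + f = f + f²)
g = 123
O = -1 (O = 1/(-1) = -1)
t = 0 (t = -0*(1 + 0)*(-2) = -0*(-2) = -3*0*(-2) = 0*(-2) = 0)
O*(g + t) = -(123 + 0) = -1*123 = -123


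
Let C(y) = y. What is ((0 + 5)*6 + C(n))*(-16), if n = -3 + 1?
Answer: -448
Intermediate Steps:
n = -2
((0 + 5)*6 + C(n))*(-16) = ((0 + 5)*6 - 2)*(-16) = (5*6 - 2)*(-16) = (30 - 2)*(-16) = 28*(-16) = -448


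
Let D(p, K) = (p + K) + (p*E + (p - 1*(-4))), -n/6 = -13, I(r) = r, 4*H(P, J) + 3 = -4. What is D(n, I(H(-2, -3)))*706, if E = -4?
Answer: -217095/2 ≈ -1.0855e+5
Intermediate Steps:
H(P, J) = -7/4 (H(P, J) = -¾ + (¼)*(-4) = -¾ - 1 = -7/4)
n = 78 (n = -6*(-13) = 78)
D(p, K) = 4 + K - 2*p (D(p, K) = (p + K) + (p*(-4) + (p - 1*(-4))) = (K + p) + (-4*p + (p + 4)) = (K + p) + (-4*p + (4 + p)) = (K + p) + (4 - 3*p) = 4 + K - 2*p)
D(n, I(H(-2, -3)))*706 = (4 - 7/4 - 2*78)*706 = (4 - 7/4 - 156)*706 = -615/4*706 = -217095/2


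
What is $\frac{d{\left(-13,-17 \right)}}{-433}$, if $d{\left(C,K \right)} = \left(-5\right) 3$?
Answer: $\frac{15}{433} \approx 0.034642$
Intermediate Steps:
$d{\left(C,K \right)} = -15$
$\frac{d{\left(-13,-17 \right)}}{-433} = - \frac{15}{-433} = \left(-15\right) \left(- \frac{1}{433}\right) = \frac{15}{433}$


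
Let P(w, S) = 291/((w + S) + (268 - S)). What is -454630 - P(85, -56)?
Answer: -160484681/353 ≈ -4.5463e+5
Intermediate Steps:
P(w, S) = 291/(268 + w) (P(w, S) = 291/((S + w) + (268 - S)) = 291/(268 + w))
-454630 - P(85, -56) = -454630 - 291/(268 + 85) = -454630 - 291/353 = -160484681/353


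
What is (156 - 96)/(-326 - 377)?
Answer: -60/703 ≈ -0.085348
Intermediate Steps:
(156 - 96)/(-326 - 377) = 60/(-703) = 60*(-1/703) = -60/703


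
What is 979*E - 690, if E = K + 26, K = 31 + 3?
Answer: 58050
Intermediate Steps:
K = 34
E = 60 (E = 34 + 26 = 60)
979*E - 690 = 979*60 - 690 = 58740 - 690 = 58050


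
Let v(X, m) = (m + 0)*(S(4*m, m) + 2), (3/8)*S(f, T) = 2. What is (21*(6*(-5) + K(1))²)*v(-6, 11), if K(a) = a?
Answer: 1424654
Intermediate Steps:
S(f, T) = 16/3 (S(f, T) = (8/3)*2 = 16/3)
v(X, m) = 22*m/3 (v(X, m) = (m + 0)*(16/3 + 2) = m*(22/3) = 22*m/3)
(21*(6*(-5) + K(1))²)*v(-6, 11) = (21*(6*(-5) + 1)²)*((22/3)*11) = (21*(-30 + 1)²)*(242/3) = (21*(-29)²)*(242/3) = (21*841)*(242/3) = 17661*(242/3) = 1424654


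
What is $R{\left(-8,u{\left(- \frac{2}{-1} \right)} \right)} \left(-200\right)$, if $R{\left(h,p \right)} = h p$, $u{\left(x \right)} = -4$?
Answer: $-6400$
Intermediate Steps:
$R{\left(-8,u{\left(- \frac{2}{-1} \right)} \right)} \left(-200\right) = \left(-8\right) \left(-4\right) \left(-200\right) = 32 \left(-200\right) = -6400$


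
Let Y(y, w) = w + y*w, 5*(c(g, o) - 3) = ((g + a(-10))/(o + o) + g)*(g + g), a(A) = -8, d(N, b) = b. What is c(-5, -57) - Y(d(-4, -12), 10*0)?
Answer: 728/57 ≈ 12.772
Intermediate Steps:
c(g, o) = 3 + 2*g*(g + (-8 + g)/(2*o))/5 (c(g, o) = 3 + (((g - 8)/(o + o) + g)*(g + g))/5 = 3 + (((-8 + g)/((2*o)) + g)*(2*g))/5 = 3 + (((-8 + g)*(1/(2*o)) + g)*(2*g))/5 = 3 + (((-8 + g)/(2*o) + g)*(2*g))/5 = 3 + ((g + (-8 + g)/(2*o))*(2*g))/5 = 3 + (2*g*(g + (-8 + g)/(2*o)))/5 = 3 + 2*g*(g + (-8 + g)/(2*o))/5)
Y(y, w) = w + w*y
c(-5, -57) - Y(d(-4, -12), 10*0) = (⅕)*((-5)² - 8*(-5) - 57*(15 + 2*(-5)²))/(-57) - 10*0*(1 - 12) = (⅕)*(-1/57)*(25 + 40 - 57*(15 + 2*25)) - 0*(-11) = (⅕)*(-1/57)*(25 + 40 - 57*(15 + 50)) - 1*0 = (⅕)*(-1/57)*(25 + 40 - 57*65) + 0 = (⅕)*(-1/57)*(25 + 40 - 3705) + 0 = (⅕)*(-1/57)*(-3640) + 0 = 728/57 + 0 = 728/57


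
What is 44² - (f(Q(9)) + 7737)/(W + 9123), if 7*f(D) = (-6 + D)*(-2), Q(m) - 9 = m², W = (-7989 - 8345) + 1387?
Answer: 11282977/5824 ≈ 1937.3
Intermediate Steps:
W = -14947 (W = -16334 + 1387 = -14947)
Q(m) = 9 + m²
f(D) = 12/7 - 2*D/7 (f(D) = ((-6 + D)*(-2))/7 = (12 - 2*D)/7 = 12/7 - 2*D/7)
44² - (f(Q(9)) + 7737)/(W + 9123) = 44² - ((12/7 - 2*(9 + 9²)/7) + 7737)/(-14947 + 9123) = 1936 - ((12/7 - 2*(9 + 81)/7) + 7737)/(-5824) = 1936 - ((12/7 - 2/7*90) + 7737)*(-1)/5824 = 1936 - ((12/7 - 180/7) + 7737)*(-1)/5824 = 1936 - (-24 + 7737)*(-1)/5824 = 1936 - 7713*(-1)/5824 = 1936 - 1*(-7713/5824) = 1936 + 7713/5824 = 11282977/5824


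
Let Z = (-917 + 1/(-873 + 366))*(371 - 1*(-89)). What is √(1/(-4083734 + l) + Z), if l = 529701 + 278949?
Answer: I*√1720450615157489405091/63864138 ≈ 649.48*I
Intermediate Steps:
l = 808650
Z = -213863200/507 (Z = (-917 + 1/(-507))*(371 + 89) = (-917 - 1/507)*460 = -464920/507*460 = -213863200/507 ≈ -4.2182e+5)
√(1/(-4083734 + l) + Z) = √(1/(-4083734 + 808650) - 213863200/507) = √(1/(-3275084) - 213863200/507) = √(-1/3275084 - 213863200/507) = √(-700419944509307/1660467588) = I*√1720450615157489405091/63864138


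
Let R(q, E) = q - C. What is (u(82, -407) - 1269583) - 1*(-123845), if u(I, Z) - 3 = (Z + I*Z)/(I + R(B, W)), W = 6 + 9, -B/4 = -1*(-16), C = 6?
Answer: -13782601/12 ≈ -1.1486e+6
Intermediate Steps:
B = -64 (B = -(-4)*(-16) = -4*16 = -64)
W = 15
R(q, E) = -6 + q (R(q, E) = q - 1*6 = q - 6 = -6 + q)
u(I, Z) = 3 + (Z + I*Z)/(-70 + I) (u(I, Z) = 3 + (Z + I*Z)/(I + (-6 - 64)) = 3 + (Z + I*Z)/(I - 70) = 3 + (Z + I*Z)/(-70 + I))
(u(82, -407) - 1269583) - 1*(-123845) = ((-210 - 407 + 3*82 + 82*(-407))/(-70 + 82) - 1269583) - 1*(-123845) = ((-210 - 407 + 246 - 33374)/12 - 1269583) + 123845 = ((1/12)*(-33745) - 1269583) + 123845 = (-33745/12 - 1269583) + 123845 = -15268741/12 + 123845 = -13782601/12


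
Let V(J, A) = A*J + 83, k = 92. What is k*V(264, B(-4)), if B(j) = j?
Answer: -89516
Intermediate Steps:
V(J, A) = 83 + A*J
k*V(264, B(-4)) = 92*(83 - 4*264) = 92*(83 - 1056) = 92*(-973) = -89516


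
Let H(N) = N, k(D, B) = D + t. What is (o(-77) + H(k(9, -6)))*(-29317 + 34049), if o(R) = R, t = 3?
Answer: -307580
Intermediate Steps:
k(D, B) = 3 + D (k(D, B) = D + 3 = 3 + D)
(o(-77) + H(k(9, -6)))*(-29317 + 34049) = (-77 + (3 + 9))*(-29317 + 34049) = (-77 + 12)*4732 = -65*4732 = -307580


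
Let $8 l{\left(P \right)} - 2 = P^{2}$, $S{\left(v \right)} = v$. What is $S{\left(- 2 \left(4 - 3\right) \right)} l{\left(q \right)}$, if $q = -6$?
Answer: $- \frac{19}{2} \approx -9.5$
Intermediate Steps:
$l{\left(P \right)} = \frac{1}{4} + \frac{P^{2}}{8}$
$S{\left(- 2 \left(4 - 3\right) \right)} l{\left(q \right)} = - 2 \left(4 - 3\right) \left(\frac{1}{4} + \frac{\left(-6\right)^{2}}{8}\right) = \left(-2\right) 1 \left(\frac{1}{4} + \frac{1}{8} \cdot 36\right) = - 2 \left(\frac{1}{4} + \frac{9}{2}\right) = \left(-2\right) \frac{19}{4} = - \frac{19}{2}$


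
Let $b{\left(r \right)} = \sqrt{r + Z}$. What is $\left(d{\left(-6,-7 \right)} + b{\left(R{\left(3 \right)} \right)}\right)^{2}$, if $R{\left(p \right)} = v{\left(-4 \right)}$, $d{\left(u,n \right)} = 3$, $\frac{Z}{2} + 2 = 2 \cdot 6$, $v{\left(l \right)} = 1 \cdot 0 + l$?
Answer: $49$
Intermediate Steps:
$v{\left(l \right)} = l$ ($v{\left(l \right)} = 0 + l = l$)
$Z = 20$ ($Z = -4 + 2 \cdot 2 \cdot 6 = -4 + 2 \cdot 12 = -4 + 24 = 20$)
$R{\left(p \right)} = -4$
$b{\left(r \right)} = \sqrt{20 + r}$ ($b{\left(r \right)} = \sqrt{r + 20} = \sqrt{20 + r}$)
$\left(d{\left(-6,-7 \right)} + b{\left(R{\left(3 \right)} \right)}\right)^{2} = \left(3 + \sqrt{20 - 4}\right)^{2} = \left(3 + \sqrt{16}\right)^{2} = \left(3 + 4\right)^{2} = 7^{2} = 49$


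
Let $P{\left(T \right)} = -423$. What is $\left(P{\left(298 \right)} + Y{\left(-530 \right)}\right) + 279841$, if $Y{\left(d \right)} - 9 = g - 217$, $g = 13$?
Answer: $279223$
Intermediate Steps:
$Y{\left(d \right)} = -195$ ($Y{\left(d \right)} = 9 + \left(13 - 217\right) = 9 - 204 = -195$)
$\left(P{\left(298 \right)} + Y{\left(-530 \right)}\right) + 279841 = \left(-423 - 195\right) + 279841 = -618 + 279841 = 279223$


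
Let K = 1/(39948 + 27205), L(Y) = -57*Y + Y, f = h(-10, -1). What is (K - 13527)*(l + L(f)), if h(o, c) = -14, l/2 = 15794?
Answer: -29406033010360/67153 ≈ -4.3790e+8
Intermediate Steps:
l = 31588 (l = 2*15794 = 31588)
f = -14
L(Y) = -56*Y
K = 1/67153 ≈ 1.4891e-5
(K - 13527)*(l + L(f)) = (1/67153 - 13527)*(31588 - 56*(-14)) = -908378630*(31588 + 784)/67153 = -908378630/67153*32372 = -29406033010360/67153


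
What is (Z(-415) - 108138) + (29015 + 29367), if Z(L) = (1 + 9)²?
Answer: -49656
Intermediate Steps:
Z(L) = 100 (Z(L) = 10² = 100)
(Z(-415) - 108138) + (29015 + 29367) = (100 - 108138) + (29015 + 29367) = -108038 + 58382 = -49656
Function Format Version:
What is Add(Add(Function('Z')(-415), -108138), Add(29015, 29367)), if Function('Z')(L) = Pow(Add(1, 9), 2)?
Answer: -49656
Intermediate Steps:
Function('Z')(L) = 100 (Function('Z')(L) = Pow(10, 2) = 100)
Add(Add(Function('Z')(-415), -108138), Add(29015, 29367)) = Add(Add(100, -108138), Add(29015, 29367)) = Add(-108038, 58382) = -49656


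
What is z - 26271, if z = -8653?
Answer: -34924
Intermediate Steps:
z - 26271 = -8653 - 26271 = -34924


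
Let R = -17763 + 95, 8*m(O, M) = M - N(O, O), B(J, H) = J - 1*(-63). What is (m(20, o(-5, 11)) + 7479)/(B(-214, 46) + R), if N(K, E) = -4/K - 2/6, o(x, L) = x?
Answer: -897413/2138280 ≈ -0.41969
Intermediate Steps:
B(J, H) = 63 + J (B(J, H) = J + 63 = 63 + J)
N(K, E) = -⅓ - 4/K (N(K, E) = -4/K - 2*⅙ = -4/K - ⅓ = -⅓ - 4/K)
m(O, M) = M/8 - (-12 - O)/(24*O) (m(O, M) = (M - (-12 - O)/(3*O))/8 = M/8 - (-12 - O)/(24*O))
R = -17668
(m(20, o(-5, 11)) + 7479)/(B(-214, 46) + R) = ((1/24)*(12 + 20 + 3*(-5)*20)/20 + 7479)/((63 - 214) - 17668) = ((1/24)*(1/20)*(12 + 20 - 300) + 7479)/(-151 - 17668) = ((1/24)*(1/20)*(-268) + 7479)/(-17819) = (-67/120 + 7479)*(-1/17819) = (897413/120)*(-1/17819) = -897413/2138280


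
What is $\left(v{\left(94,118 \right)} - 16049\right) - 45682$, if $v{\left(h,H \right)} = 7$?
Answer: $-61724$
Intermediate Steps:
$\left(v{\left(94,118 \right)} - 16049\right) - 45682 = \left(7 - 16049\right) - 45682 = -16042 - 45682 = -61724$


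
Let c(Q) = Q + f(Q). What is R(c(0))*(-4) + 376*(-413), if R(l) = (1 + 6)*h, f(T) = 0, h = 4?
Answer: -155400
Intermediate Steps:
c(Q) = Q (c(Q) = Q + 0 = Q)
R(l) = 28 (R(l) = (1 + 6)*4 = 7*4 = 28)
R(c(0))*(-4) + 376*(-413) = 28*(-4) + 376*(-413) = -112 - 155288 = -155400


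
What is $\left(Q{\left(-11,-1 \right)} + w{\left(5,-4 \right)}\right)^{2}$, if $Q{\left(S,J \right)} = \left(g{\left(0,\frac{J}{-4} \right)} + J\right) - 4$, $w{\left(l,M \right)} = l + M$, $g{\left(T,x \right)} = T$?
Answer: $16$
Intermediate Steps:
$w{\left(l,M \right)} = M + l$
$Q{\left(S,J \right)} = -4 + J$ ($Q{\left(S,J \right)} = \left(0 + J\right) - 4 = J - 4 = -4 + J$)
$\left(Q{\left(-11,-1 \right)} + w{\left(5,-4 \right)}\right)^{2} = \left(\left(-4 - 1\right) + \left(-4 + 5\right)\right)^{2} = \left(-5 + 1\right)^{2} = \left(-4\right)^{2} = 16$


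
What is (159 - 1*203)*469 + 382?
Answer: -20254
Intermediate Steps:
(159 - 1*203)*469 + 382 = (159 - 203)*469 + 382 = -44*469 + 382 = -20636 + 382 = -20254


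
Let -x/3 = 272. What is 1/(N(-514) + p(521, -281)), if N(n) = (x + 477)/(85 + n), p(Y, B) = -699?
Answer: -143/99844 ≈ -0.0014322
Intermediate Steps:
x = -816 (x = -3*272 = -816)
N(n) = -339/(85 + n) (N(n) = (-816 + 477)/(85 + n) = -339/(85 + n))
1/(N(-514) + p(521, -281)) = 1/(-339/(85 - 514) - 699) = 1/(-339/(-429) - 699) = 1/(-339*(-1/429) - 699) = 1/(113/143 - 699) = 1/(-99844/143) = -143/99844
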